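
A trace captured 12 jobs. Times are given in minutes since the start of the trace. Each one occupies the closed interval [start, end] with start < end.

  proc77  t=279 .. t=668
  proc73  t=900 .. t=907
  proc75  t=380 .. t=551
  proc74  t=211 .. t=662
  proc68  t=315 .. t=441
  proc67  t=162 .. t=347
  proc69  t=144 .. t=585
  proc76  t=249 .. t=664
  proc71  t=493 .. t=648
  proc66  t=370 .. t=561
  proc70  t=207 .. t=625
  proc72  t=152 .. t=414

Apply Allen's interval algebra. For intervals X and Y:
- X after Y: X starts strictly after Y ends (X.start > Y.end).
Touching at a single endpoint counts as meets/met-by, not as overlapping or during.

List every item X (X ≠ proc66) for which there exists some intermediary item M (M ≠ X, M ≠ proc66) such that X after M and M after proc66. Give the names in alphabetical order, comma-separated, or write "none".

none

Target proc66 = [t=370, t=561].
Intermediaries M with M after proc66: proc73.
Via proc73 — items with X after proc73: none.
Union: none.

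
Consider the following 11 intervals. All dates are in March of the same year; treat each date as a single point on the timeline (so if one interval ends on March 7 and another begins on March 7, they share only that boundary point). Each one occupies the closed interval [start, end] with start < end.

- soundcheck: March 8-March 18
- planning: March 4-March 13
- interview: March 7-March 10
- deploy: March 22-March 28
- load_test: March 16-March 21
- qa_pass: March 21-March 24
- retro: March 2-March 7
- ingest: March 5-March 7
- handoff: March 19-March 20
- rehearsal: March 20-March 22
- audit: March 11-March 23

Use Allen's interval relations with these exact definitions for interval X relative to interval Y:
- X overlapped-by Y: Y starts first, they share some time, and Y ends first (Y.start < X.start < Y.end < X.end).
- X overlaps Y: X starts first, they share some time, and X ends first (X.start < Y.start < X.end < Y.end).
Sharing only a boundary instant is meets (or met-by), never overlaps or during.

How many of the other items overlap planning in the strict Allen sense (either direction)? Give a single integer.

Target planning = [March 4, March 13].
audit [March 11, March 23] → overlapped-by → counts.
deploy [March 22, March 28] → after → no.
handoff [March 19, March 20] → after → no.
ingest [March 5, March 7] → during → no.
interview [March 7, March 10] → during → no.
load_test [March 16, March 21] → after → no.
qa_pass [March 21, March 24] → after → no.
rehearsal [March 20, March 22] → after → no.
retro [March 2, March 7] → overlaps → counts.
soundcheck [March 8, March 18] → overlapped-by → counts.
Total: 3.

3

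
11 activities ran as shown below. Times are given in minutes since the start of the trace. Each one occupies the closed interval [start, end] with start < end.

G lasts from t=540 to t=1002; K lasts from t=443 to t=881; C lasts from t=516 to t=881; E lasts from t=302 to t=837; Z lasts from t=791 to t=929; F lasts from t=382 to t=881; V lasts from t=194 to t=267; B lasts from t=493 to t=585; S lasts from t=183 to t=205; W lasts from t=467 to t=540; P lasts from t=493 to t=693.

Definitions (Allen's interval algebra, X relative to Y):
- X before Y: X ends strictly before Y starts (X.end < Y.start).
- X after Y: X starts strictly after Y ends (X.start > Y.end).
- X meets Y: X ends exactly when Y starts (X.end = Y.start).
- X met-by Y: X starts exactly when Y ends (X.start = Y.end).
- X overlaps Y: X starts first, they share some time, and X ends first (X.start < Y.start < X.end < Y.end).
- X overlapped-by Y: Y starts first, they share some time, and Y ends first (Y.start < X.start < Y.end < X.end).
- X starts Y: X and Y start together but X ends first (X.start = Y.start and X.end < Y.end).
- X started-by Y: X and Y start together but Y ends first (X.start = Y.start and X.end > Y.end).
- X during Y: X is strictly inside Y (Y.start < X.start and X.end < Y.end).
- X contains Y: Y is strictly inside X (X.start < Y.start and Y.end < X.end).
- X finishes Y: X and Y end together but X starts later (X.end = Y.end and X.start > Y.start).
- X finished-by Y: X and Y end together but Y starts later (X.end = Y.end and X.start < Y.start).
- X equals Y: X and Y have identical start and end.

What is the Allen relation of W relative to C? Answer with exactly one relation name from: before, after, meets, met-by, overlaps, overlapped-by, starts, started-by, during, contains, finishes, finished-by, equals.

overlaps

W = [t=467, t=540]; C = [t=516, t=881].
Compare endpoints: W.start < C.start, W.start < C.end, W.end > C.start, W.end < C.end.
That pattern is 'overlaps'.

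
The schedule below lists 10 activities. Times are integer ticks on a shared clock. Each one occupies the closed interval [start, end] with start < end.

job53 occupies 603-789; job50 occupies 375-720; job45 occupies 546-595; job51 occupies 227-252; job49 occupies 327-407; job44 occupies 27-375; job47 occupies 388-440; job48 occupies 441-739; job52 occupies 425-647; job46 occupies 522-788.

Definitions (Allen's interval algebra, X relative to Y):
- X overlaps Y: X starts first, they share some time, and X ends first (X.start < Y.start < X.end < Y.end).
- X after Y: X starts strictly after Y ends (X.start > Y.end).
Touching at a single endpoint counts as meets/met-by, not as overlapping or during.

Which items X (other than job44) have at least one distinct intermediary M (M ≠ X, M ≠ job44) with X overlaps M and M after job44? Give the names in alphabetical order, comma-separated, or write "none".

Target job44 = [27, 375].
Intermediaries M with M after job44: job45, job46, job47, job48, job52, job53.
Via job45 — items with X overlaps job45: none.
Via job46 — items with X overlaps job46: job48, job50, job52.
Via job47 — items with X overlaps job47: job49.
Via job48 — items with X overlaps job48: job50, job52.
Via job52 — items with X overlaps job52: job47.
Via job53 — items with X overlaps job53: job46, job48, job50, job52.
Union: job46, job47, job48, job49, job50, job52.

job46, job47, job48, job49, job50, job52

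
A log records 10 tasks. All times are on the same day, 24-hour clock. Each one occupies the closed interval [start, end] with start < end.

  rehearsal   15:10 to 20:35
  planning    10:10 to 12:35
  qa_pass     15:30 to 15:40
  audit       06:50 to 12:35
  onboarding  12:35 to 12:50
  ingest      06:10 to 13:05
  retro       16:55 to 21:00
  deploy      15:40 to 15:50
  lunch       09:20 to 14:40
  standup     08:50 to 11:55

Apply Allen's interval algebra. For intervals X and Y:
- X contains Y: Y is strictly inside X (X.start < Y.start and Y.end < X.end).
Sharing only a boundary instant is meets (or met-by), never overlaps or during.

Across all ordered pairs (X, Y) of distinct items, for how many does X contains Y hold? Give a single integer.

9

Checking all 90 ordered pairs for relation 'contains'; matching pairs in alphabetical order:
(audit, standup): audit contains standup ✓
(ingest, audit): ingest contains audit ✓
(ingest, onboarding): ingest contains onboarding ✓
(ingest, planning): ingest contains planning ✓
(ingest, standup): ingest contains standup ✓
(lunch, onboarding): lunch contains onboarding ✓
(lunch, planning): lunch contains planning ✓
(rehearsal, deploy): rehearsal contains deploy ✓
(rehearsal, qa_pass): rehearsal contains qa_pass ✓
Count: 9.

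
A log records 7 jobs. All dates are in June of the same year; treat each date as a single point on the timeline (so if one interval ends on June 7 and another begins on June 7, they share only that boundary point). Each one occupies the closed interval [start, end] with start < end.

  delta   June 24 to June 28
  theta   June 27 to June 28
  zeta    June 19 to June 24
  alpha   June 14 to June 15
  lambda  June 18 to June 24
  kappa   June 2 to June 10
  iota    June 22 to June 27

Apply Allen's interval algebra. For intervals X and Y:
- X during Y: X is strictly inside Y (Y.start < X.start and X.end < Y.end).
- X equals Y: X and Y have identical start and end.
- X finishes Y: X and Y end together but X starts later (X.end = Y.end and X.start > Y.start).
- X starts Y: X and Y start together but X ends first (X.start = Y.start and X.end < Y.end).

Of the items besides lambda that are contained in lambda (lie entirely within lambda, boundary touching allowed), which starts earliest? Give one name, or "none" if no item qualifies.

zeta

Target lambda = [June 18, June 24].
alpha [June 14, June 15] → before → excluded.
delta [June 24, June 28] → met-by → excluded.
iota [June 22, June 27] → overlapped-by → excluded.
kappa [June 2, June 10] → before → excluded.
theta [June 27, June 28] → after → excluded.
zeta [June 19, June 24] → finishes → candidate.
Among candidates, earliest start is June 19 → zeta.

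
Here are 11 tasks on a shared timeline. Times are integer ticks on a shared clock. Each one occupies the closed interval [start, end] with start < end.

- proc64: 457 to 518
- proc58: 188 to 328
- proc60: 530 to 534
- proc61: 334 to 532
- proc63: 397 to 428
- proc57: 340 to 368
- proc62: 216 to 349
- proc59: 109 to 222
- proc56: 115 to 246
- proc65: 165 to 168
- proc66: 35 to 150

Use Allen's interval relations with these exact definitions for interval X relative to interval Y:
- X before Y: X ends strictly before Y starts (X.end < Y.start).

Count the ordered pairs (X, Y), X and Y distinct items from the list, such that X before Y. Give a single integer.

Checking all 110 ordered pairs for relation 'before'; matching pairs in alphabetical order:
(proc56, proc57): proc56 before proc57 ✓
(proc56, proc60): proc56 before proc60 ✓
(proc56, proc61): proc56 before proc61 ✓
(proc56, proc63): proc56 before proc63 ✓
(proc56, proc64): proc56 before proc64 ✓
(proc57, proc60): proc57 before proc60 ✓
(proc57, proc63): proc57 before proc63 ✓
(proc57, proc64): proc57 before proc64 ✓
(proc58, proc57): proc58 before proc57 ✓
(proc58, proc60): proc58 before proc60 ✓
(proc58, proc61): proc58 before proc61 ✓
(proc58, proc63): proc58 before proc63 ✓
(proc58, proc64): proc58 before proc64 ✓
(proc59, proc57): proc59 before proc57 ✓
(proc59, proc60): proc59 before proc60 ✓
(proc59, proc61): proc59 before proc61 ✓
(proc59, proc63): proc59 before proc63 ✓
(proc59, proc64): proc59 before proc64 ✓
(proc62, proc60): proc62 before proc60 ✓
(proc62, proc63): proc62 before proc63 ✓
(proc62, proc64): proc62 before proc64 ✓
(proc63, proc60): proc63 before proc60 ✓
(proc63, proc64): proc63 before proc64 ✓
(proc64, proc60): proc64 before proc60 ✓
... plus 15 further pairs not listed.
Count: 39.

39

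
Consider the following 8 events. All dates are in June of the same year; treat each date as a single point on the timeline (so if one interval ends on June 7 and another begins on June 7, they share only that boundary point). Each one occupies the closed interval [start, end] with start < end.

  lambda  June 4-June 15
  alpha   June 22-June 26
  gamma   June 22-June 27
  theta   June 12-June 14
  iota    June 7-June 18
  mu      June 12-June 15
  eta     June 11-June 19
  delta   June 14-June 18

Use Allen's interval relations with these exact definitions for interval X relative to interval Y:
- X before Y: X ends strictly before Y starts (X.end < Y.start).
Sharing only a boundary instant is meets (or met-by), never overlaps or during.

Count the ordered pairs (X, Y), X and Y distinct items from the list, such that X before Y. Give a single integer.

Checking all 56 ordered pairs for relation 'before'; matching pairs in alphabetical order:
(delta, alpha): delta before alpha ✓
(delta, gamma): delta before gamma ✓
(eta, alpha): eta before alpha ✓
(eta, gamma): eta before gamma ✓
(iota, alpha): iota before alpha ✓
(iota, gamma): iota before gamma ✓
(lambda, alpha): lambda before alpha ✓
(lambda, gamma): lambda before gamma ✓
(mu, alpha): mu before alpha ✓
(mu, gamma): mu before gamma ✓
(theta, alpha): theta before alpha ✓
(theta, gamma): theta before gamma ✓
Count: 12.

12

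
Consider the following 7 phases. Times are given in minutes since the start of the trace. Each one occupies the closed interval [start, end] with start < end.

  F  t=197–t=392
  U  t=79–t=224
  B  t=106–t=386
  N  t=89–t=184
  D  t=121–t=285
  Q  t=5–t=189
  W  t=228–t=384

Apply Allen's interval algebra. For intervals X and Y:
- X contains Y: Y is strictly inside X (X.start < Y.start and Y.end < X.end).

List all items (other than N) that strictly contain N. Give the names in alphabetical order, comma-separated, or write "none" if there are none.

Q, U

Target N = [t=89, t=184].
B [t=106, t=386] → overlapped-by → no.
D [t=121, t=285] → overlapped-by → no.
F [t=197, t=392] → after → no.
Q [t=5, t=189] → contains → yes.
U [t=79, t=224] → contains → yes.
W [t=228, t=384] → after → no.
Result: Q, U.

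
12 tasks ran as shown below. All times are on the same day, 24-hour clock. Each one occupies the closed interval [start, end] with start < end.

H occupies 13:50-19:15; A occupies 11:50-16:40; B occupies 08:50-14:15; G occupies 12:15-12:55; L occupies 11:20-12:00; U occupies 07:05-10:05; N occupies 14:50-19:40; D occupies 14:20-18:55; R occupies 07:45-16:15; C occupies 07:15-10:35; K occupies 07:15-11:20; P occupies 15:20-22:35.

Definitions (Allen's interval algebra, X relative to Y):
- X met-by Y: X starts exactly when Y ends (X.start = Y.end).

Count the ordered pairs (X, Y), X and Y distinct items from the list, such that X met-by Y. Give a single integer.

Checking all 132 ordered pairs for relation 'met-by'; matching pairs in alphabetical order:
(L, K): L met-by K ✓
Count: 1.

1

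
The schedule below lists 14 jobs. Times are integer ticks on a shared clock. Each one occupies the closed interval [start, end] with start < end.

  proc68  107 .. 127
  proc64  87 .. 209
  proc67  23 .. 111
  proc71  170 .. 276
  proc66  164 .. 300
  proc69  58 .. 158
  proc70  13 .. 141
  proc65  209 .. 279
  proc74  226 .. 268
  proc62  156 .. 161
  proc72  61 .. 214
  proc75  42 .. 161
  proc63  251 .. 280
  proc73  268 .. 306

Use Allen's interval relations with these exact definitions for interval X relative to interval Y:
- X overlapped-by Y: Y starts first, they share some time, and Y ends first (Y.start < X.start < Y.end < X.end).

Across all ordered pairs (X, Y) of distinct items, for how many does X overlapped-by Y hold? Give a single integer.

Checking all 182 ordered pairs for relation 'overlapped-by'; matching pairs in alphabetical order:
(proc62, proc69): proc62 overlapped-by proc69 ✓
(proc63, proc65): proc63 overlapped-by proc65 ✓
(proc63, proc71): proc63 overlapped-by proc71 ✓
(proc63, proc74): proc63 overlapped-by proc74 ✓
(proc64, proc67): proc64 overlapped-by proc67 ✓
(proc64, proc69): proc64 overlapped-by proc69 ✓
(proc64, proc70): proc64 overlapped-by proc70 ✓
(proc64, proc75): proc64 overlapped-by proc75 ✓
(proc65, proc71): proc65 overlapped-by proc71 ✓
(proc65, proc72): proc65 overlapped-by proc72 ✓
(proc66, proc64): proc66 overlapped-by proc64 ✓
(proc66, proc72): proc66 overlapped-by proc72 ✓
(proc68, proc67): proc68 overlapped-by proc67 ✓
(proc69, proc67): proc69 overlapped-by proc67 ✓
(proc69, proc70): proc69 overlapped-by proc70 ✓
(proc71, proc64): proc71 overlapped-by proc64 ✓
(proc71, proc72): proc71 overlapped-by proc72 ✓
(proc72, proc67): proc72 overlapped-by proc67 ✓
(proc72, proc69): proc72 overlapped-by proc69 ✓
(proc72, proc70): proc72 overlapped-by proc70 ✓
(proc72, proc75): proc72 overlapped-by proc75 ✓
(proc73, proc63): proc73 overlapped-by proc63 ✓
(proc73, proc65): proc73 overlapped-by proc65 ✓
(proc73, proc66): proc73 overlapped-by proc66 ✓
... plus 3 further pairs not listed.
Count: 27.

27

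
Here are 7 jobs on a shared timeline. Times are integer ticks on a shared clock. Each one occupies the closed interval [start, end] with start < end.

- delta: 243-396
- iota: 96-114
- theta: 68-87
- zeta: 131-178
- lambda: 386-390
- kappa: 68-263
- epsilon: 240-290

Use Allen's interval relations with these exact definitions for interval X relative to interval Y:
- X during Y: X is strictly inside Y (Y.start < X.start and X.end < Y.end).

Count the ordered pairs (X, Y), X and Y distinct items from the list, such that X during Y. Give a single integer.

3

Checking all 42 ordered pairs for relation 'during'; matching pairs in alphabetical order:
(iota, kappa): iota during kappa ✓
(lambda, delta): lambda during delta ✓
(zeta, kappa): zeta during kappa ✓
Count: 3.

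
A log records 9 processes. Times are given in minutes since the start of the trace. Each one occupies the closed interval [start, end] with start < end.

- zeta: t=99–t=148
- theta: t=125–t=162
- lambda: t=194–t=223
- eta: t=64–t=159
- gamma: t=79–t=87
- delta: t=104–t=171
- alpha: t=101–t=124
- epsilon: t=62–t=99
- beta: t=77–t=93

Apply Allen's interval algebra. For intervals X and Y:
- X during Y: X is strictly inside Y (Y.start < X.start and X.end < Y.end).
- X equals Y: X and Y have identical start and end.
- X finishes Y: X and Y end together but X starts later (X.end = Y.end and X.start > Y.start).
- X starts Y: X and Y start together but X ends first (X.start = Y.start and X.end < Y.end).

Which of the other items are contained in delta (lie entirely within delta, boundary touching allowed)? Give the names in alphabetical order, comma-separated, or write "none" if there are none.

theta

Target delta = [t=104, t=171].
alpha [t=101, t=124] → overlaps → no.
beta [t=77, t=93] → before → no.
epsilon [t=62, t=99] → before → no.
eta [t=64, t=159] → overlaps → no.
gamma [t=79, t=87] → before → no.
lambda [t=194, t=223] → after → no.
theta [t=125, t=162] → during → yes.
zeta [t=99, t=148] → overlaps → no.
Result: theta.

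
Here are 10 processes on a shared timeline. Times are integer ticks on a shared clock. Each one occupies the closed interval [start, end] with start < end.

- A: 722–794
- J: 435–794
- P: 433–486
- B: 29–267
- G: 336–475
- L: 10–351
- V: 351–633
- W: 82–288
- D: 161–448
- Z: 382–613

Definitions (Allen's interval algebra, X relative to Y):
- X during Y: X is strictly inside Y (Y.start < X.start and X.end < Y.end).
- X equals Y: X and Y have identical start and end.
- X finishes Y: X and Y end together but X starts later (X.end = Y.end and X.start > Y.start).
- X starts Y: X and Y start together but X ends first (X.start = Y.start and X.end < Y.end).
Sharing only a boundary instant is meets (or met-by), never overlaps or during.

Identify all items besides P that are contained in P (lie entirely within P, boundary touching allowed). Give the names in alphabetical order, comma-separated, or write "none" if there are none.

Target P = [433, 486].
A [722, 794] → after → no.
B [29, 267] → before → no.
D [161, 448] → overlaps → no.
G [336, 475] → overlaps → no.
J [435, 794] → overlapped-by → no.
L [10, 351] → before → no.
V [351, 633] → contains → no.
W [82, 288] → before → no.
Z [382, 613] → contains → no.
Result: none.

none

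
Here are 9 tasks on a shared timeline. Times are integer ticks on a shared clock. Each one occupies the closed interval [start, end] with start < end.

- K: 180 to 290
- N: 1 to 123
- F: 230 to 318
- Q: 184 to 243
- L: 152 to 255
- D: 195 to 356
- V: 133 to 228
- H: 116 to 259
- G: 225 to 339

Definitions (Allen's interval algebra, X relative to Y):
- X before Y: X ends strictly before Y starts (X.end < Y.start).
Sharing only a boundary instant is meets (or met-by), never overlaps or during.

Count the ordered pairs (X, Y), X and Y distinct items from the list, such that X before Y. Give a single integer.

Checking all 72 ordered pairs for relation 'before'; matching pairs in alphabetical order:
(N, D): N before D ✓
(N, F): N before F ✓
(N, G): N before G ✓
(N, K): N before K ✓
(N, L): N before L ✓
(N, Q): N before Q ✓
(N, V): N before V ✓
(V, F): V before F ✓
Count: 8.

8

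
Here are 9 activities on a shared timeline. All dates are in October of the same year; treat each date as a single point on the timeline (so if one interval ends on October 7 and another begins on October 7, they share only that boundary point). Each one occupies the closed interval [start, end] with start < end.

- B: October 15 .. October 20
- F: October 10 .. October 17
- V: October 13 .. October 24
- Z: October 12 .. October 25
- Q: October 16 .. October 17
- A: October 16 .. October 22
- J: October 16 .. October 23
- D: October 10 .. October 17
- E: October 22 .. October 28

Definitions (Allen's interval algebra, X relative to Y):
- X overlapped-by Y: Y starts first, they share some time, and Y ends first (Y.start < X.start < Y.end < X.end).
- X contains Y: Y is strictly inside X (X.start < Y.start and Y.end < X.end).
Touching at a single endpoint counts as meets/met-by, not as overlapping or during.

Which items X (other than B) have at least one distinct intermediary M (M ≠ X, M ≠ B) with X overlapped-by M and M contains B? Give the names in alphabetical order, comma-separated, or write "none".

E

Target B = [October 15, October 20].
Intermediaries M with M contains B: V, Z.
Via V — items with X overlapped-by V: E.
Via Z — items with X overlapped-by Z: E.
Union: E.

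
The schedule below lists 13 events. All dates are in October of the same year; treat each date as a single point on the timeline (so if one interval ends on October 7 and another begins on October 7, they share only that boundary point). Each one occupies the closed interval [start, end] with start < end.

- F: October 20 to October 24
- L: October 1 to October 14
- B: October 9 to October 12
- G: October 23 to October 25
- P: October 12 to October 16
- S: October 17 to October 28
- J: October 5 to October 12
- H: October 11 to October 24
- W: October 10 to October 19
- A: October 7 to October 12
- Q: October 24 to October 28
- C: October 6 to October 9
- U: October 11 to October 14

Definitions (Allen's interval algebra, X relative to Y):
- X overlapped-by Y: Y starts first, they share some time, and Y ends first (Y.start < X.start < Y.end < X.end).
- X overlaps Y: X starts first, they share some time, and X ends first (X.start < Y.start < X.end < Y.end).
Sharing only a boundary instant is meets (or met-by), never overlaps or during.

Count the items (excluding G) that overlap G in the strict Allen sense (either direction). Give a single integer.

Target G = [October 23, October 25].
A [October 7, October 12] → before → no.
B [October 9, October 12] → before → no.
C [October 6, October 9] → before → no.
F [October 20, October 24] → overlaps → counts.
H [October 11, October 24] → overlaps → counts.
J [October 5, October 12] → before → no.
L [October 1, October 14] → before → no.
P [October 12, October 16] → before → no.
Q [October 24, October 28] → overlapped-by → counts.
S [October 17, October 28] → contains → no.
U [October 11, October 14] → before → no.
W [October 10, October 19] → before → no.
Total: 3.

3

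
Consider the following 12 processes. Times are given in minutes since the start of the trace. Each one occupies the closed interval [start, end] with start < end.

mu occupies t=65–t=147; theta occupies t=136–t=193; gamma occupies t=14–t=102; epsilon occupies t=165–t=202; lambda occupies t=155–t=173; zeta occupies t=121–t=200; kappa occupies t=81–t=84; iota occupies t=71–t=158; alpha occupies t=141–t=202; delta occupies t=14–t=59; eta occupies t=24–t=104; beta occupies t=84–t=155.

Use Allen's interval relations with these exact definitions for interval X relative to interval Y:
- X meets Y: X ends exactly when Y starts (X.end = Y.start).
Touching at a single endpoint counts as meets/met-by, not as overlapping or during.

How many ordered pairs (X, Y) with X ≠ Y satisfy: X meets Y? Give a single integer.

2

Checking all 132 ordered pairs for relation 'meets'; matching pairs in alphabetical order:
(beta, lambda): beta meets lambda ✓
(kappa, beta): kappa meets beta ✓
Count: 2.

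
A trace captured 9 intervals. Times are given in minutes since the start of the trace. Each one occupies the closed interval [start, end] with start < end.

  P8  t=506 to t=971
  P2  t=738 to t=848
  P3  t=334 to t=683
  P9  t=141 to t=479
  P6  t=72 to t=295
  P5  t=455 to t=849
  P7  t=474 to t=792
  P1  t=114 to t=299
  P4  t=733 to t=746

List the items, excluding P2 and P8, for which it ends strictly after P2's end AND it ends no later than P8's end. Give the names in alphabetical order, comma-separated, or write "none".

P5

Conditions: its end is strictly after P2's end (X.end > t=848) AND its end is no later than P8's end (X.end <= t=971).
P1: end t=299 > t=848? ✗; end t=299 <= t=971? ✓ → no.
P3: end t=683 > t=848? ✗; end t=683 <= t=971? ✓ → no.
P4: end t=746 > t=848? ✗; end t=746 <= t=971? ✓ → no.
P5: end t=849 > t=848? ✓; end t=849 <= t=971? ✓ → yes.
P6: end t=295 > t=848? ✗; end t=295 <= t=971? ✓ → no.
P7: end t=792 > t=848? ✗; end t=792 <= t=971? ✓ → no.
P9: end t=479 > t=848? ✗; end t=479 <= t=971? ✓ → no.
Result: P5.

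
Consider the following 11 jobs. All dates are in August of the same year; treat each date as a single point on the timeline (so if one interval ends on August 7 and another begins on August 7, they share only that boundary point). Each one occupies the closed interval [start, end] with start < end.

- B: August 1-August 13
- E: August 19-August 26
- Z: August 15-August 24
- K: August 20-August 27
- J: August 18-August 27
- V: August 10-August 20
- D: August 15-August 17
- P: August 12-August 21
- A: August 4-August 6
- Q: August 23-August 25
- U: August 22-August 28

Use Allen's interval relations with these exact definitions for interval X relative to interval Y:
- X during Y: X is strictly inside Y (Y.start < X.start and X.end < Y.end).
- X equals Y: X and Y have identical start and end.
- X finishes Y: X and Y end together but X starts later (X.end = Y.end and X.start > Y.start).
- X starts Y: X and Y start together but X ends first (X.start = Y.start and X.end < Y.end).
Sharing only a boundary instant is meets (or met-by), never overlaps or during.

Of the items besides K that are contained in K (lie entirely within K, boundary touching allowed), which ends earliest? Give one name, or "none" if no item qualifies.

Q

Target K = [August 20, August 27].
A [August 4, August 6] → before → excluded.
B [August 1, August 13] → before → excluded.
D [August 15, August 17] → before → excluded.
E [August 19, August 26] → overlaps → excluded.
J [August 18, August 27] → finished-by → excluded.
P [August 12, August 21] → overlaps → excluded.
Q [August 23, August 25] → during → candidate.
U [August 22, August 28] → overlapped-by → excluded.
V [August 10, August 20] → meets → excluded.
Z [August 15, August 24] → overlaps → excluded.
Among candidates, earliest end is August 25 → Q.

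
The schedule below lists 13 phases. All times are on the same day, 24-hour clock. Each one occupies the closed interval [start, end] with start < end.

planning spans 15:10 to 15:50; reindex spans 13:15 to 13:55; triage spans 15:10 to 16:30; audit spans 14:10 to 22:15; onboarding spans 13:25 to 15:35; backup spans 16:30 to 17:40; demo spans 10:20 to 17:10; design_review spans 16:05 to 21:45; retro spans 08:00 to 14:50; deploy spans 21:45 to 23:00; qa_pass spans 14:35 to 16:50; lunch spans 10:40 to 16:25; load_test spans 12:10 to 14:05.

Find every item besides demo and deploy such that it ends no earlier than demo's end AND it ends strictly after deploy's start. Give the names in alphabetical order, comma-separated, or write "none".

Conditions: its end is no earlier than demo's end (X.end >= 17:10) AND its end is strictly after deploy's start (X.end > 21:45).
audit: end 22:15 >= 17:10? ✓; end 22:15 > 21:45? ✓ → yes.
backup: end 17:40 >= 17:10? ✓; end 17:40 > 21:45? ✗ → no.
design_review: end 21:45 >= 17:10? ✓; end 21:45 > 21:45? ✗ → no.
load_test: end 14:05 >= 17:10? ✗; end 14:05 > 21:45? ✗ → no.
lunch: end 16:25 >= 17:10? ✗; end 16:25 > 21:45? ✗ → no.
onboarding: end 15:35 >= 17:10? ✗; end 15:35 > 21:45? ✗ → no.
planning: end 15:50 >= 17:10? ✗; end 15:50 > 21:45? ✗ → no.
qa_pass: end 16:50 >= 17:10? ✗; end 16:50 > 21:45? ✗ → no.
reindex: end 13:55 >= 17:10? ✗; end 13:55 > 21:45? ✗ → no.
retro: end 14:50 >= 17:10? ✗; end 14:50 > 21:45? ✗ → no.
triage: end 16:30 >= 17:10? ✗; end 16:30 > 21:45? ✗ → no.
Result: audit.

audit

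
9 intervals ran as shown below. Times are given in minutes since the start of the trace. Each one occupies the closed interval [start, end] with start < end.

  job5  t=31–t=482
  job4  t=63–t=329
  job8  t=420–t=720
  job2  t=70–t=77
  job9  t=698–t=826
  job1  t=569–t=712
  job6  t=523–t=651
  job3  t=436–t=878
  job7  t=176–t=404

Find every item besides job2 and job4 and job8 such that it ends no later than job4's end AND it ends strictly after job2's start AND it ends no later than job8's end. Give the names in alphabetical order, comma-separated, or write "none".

none

Conditions: its end is no later than job4's end (X.end <= t=329) AND its end is strictly after job2's start (X.end > t=70) AND its end is no later than job8's end (X.end <= t=720).
job1: end t=712 <= t=329? ✗; end t=712 > t=70? ✓; end t=712 <= t=720? ✓ → no.
job3: end t=878 <= t=329? ✗; end t=878 > t=70? ✓; end t=878 <= t=720? ✗ → no.
job5: end t=482 <= t=329? ✗; end t=482 > t=70? ✓; end t=482 <= t=720? ✓ → no.
job6: end t=651 <= t=329? ✗; end t=651 > t=70? ✓; end t=651 <= t=720? ✓ → no.
job7: end t=404 <= t=329? ✗; end t=404 > t=70? ✓; end t=404 <= t=720? ✓ → no.
job9: end t=826 <= t=329? ✗; end t=826 > t=70? ✓; end t=826 <= t=720? ✗ → no.
Result: none.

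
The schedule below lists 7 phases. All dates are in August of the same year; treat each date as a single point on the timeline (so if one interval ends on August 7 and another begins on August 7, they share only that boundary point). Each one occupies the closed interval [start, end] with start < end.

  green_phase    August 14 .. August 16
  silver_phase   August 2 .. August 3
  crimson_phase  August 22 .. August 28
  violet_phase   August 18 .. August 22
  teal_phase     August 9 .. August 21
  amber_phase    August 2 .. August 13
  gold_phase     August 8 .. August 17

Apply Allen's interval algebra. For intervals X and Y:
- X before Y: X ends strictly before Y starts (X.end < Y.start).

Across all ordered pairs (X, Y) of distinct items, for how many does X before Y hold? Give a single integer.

13

Checking all 42 ordered pairs for relation 'before'; matching pairs in alphabetical order:
(amber_phase, crimson_phase): amber_phase before crimson_phase ✓
(amber_phase, green_phase): amber_phase before green_phase ✓
(amber_phase, violet_phase): amber_phase before violet_phase ✓
(gold_phase, crimson_phase): gold_phase before crimson_phase ✓
(gold_phase, violet_phase): gold_phase before violet_phase ✓
(green_phase, crimson_phase): green_phase before crimson_phase ✓
(green_phase, violet_phase): green_phase before violet_phase ✓
(silver_phase, crimson_phase): silver_phase before crimson_phase ✓
(silver_phase, gold_phase): silver_phase before gold_phase ✓
(silver_phase, green_phase): silver_phase before green_phase ✓
(silver_phase, teal_phase): silver_phase before teal_phase ✓
(silver_phase, violet_phase): silver_phase before violet_phase ✓
(teal_phase, crimson_phase): teal_phase before crimson_phase ✓
Count: 13.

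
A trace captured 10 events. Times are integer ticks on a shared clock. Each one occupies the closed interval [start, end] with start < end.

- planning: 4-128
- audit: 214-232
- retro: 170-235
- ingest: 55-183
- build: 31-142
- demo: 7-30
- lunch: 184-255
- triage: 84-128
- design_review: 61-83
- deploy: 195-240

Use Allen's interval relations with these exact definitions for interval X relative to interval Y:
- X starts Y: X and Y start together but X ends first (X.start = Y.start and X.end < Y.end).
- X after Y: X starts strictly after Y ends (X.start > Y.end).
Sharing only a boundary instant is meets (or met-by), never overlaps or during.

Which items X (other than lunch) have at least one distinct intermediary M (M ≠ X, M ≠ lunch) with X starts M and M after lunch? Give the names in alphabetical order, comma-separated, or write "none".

Target lunch = [184, 255].
Intermediaries M with M after lunch: none.
Union: none.

none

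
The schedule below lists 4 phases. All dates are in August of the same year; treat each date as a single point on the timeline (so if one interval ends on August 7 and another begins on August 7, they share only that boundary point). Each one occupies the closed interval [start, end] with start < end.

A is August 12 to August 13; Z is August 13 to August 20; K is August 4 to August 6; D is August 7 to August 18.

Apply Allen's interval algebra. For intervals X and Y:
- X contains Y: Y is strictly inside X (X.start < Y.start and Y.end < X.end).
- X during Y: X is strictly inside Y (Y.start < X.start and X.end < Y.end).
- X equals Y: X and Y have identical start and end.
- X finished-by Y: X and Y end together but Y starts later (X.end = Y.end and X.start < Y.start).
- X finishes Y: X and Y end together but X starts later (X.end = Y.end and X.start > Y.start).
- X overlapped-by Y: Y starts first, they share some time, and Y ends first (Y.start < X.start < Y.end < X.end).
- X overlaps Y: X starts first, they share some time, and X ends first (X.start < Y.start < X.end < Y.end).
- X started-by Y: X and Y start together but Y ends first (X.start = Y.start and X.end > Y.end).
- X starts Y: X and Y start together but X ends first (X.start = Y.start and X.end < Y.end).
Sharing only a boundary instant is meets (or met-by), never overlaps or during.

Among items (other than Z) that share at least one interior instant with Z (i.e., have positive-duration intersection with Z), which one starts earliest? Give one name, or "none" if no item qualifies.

Target Z = [August 13, August 20].
A [August 12, August 13] → meets → excluded.
D [August 7, August 18] → overlaps → candidate.
K [August 4, August 6] → before → excluded.
Among candidates, earliest start is August 7 → D.

D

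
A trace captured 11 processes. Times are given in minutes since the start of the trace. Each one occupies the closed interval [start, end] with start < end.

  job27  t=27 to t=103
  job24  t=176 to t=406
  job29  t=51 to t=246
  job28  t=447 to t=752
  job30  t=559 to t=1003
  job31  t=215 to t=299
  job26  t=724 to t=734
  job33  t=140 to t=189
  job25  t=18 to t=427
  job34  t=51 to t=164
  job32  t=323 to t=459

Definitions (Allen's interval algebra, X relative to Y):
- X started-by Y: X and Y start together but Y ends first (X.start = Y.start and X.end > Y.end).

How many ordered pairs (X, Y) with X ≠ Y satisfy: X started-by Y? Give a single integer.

Checking all 110 ordered pairs for relation 'started-by'; matching pairs in alphabetical order:
(job29, job34): job29 started-by job34 ✓
Count: 1.

1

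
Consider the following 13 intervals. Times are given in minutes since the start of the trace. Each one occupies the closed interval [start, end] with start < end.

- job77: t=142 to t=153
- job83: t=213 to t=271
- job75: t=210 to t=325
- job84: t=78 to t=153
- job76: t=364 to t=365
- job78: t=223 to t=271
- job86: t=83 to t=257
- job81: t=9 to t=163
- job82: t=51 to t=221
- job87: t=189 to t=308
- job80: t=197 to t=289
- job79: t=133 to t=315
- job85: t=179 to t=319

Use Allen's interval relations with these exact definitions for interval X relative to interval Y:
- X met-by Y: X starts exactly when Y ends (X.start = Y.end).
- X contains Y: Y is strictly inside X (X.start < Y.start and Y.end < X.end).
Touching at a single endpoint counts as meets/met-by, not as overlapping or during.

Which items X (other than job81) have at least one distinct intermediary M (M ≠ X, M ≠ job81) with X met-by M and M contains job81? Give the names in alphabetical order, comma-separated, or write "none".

Target job81 = [t=9, t=163].
Intermediaries M with M contains job81: none.
Union: none.

none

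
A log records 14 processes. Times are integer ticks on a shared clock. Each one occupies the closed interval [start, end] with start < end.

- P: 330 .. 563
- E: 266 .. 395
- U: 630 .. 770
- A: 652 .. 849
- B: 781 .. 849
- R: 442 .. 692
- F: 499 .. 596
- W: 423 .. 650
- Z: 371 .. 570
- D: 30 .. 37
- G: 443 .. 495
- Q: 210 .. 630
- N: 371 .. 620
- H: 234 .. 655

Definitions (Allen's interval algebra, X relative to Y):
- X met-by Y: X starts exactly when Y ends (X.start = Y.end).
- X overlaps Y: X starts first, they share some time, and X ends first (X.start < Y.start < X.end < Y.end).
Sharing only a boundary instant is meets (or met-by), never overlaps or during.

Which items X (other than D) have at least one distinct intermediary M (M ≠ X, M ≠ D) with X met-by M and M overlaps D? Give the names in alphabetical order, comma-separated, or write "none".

Target D = [30, 37].
Intermediaries M with M overlaps D: none.
Union: none.

none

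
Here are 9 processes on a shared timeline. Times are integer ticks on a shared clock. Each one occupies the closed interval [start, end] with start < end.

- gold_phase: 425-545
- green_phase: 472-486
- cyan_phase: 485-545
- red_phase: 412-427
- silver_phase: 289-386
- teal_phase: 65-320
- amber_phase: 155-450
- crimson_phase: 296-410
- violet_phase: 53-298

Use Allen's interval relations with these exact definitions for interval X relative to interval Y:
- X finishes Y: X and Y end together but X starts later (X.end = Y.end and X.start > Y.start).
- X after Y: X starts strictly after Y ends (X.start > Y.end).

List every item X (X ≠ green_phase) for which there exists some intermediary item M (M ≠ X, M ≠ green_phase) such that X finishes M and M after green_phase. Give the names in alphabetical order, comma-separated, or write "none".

none

Target green_phase = [472, 486].
Intermediaries M with M after green_phase: none.
Union: none.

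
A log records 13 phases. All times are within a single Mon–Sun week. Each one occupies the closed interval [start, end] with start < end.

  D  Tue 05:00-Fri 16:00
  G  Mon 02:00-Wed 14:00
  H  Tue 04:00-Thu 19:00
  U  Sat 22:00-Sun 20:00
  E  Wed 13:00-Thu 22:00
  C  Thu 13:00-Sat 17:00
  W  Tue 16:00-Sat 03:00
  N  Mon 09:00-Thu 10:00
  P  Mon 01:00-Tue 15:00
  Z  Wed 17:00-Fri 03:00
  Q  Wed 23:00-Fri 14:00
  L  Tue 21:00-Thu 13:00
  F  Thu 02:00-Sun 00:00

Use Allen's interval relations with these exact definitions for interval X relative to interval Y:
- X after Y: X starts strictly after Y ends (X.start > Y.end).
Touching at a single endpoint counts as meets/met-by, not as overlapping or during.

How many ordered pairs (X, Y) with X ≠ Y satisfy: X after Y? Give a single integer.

Checking all 156 ordered pairs for relation 'after'; matching pairs in alphabetical order:
(C, G): C after G ✓
(C, N): C after N ✓
(C, P): C after P ✓
(E, P): E after P ✓
(F, G): F after G ✓
(F, P): F after P ✓
(L, P): L after P ✓
(Q, G): Q after G ✓
(Q, P): Q after P ✓
(U, C): U after C ✓
(U, D): U after D ✓
(U, E): U after E ✓
(U, G): U after G ✓
(U, H): U after H ✓
(U, L): U after L ✓
(U, N): U after N ✓
(U, P): U after P ✓
(U, Q): U after Q ✓
(U, W): U after W ✓
(U, Z): U after Z ✓
(W, P): W after P ✓
(Z, G): Z after G ✓
(Z, P): Z after P ✓
Count: 23.

23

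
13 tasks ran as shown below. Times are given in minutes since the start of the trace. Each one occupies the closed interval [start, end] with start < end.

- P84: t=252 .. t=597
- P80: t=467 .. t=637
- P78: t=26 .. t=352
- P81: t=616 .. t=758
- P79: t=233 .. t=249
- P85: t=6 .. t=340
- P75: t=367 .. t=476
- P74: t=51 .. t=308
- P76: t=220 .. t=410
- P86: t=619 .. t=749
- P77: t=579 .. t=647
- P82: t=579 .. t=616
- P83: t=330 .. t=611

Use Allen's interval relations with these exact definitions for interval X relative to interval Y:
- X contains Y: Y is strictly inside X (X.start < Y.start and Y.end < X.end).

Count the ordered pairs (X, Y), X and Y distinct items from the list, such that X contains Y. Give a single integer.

10

Checking all 156 ordered pairs for relation 'contains'; matching pairs in alphabetical order:
(P74, P79): P74 contains P79 ✓
(P76, P79): P76 contains P79 ✓
(P78, P74): P78 contains P74 ✓
(P78, P79): P78 contains P79 ✓
(P80, P82): P80 contains P82 ✓
(P81, P86): P81 contains P86 ✓
(P83, P75): P83 contains P75 ✓
(P84, P75): P84 contains P75 ✓
(P85, P74): P85 contains P74 ✓
(P85, P79): P85 contains P79 ✓
Count: 10.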